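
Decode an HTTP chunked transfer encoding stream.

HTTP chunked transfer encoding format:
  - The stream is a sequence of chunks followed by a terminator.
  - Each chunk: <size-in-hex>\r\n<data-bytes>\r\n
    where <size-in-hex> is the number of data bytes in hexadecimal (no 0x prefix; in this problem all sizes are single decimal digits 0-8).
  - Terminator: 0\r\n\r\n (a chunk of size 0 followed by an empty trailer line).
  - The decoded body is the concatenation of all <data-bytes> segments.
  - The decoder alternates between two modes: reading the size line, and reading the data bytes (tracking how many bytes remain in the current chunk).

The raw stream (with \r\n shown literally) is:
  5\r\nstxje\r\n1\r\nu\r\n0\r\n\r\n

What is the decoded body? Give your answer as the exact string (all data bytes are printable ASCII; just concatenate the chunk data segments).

Answer: stxjeu

Derivation:
Chunk 1: stream[0..1]='5' size=0x5=5, data at stream[3..8]='stxje' -> body[0..5], body so far='stxje'
Chunk 2: stream[10..11]='1' size=0x1=1, data at stream[13..14]='u' -> body[5..6], body so far='stxjeu'
Chunk 3: stream[16..17]='0' size=0 (terminator). Final body='stxjeu' (6 bytes)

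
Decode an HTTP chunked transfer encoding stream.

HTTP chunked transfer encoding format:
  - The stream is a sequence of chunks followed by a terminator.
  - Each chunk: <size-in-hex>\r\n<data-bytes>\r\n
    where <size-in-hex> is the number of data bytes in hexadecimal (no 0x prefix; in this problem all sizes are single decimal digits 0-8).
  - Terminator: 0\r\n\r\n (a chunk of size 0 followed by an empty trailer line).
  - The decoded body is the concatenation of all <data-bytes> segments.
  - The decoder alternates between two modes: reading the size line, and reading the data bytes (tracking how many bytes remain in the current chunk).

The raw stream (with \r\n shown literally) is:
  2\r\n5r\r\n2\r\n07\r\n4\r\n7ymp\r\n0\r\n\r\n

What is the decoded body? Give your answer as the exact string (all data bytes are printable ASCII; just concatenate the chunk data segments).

Answer: 5r077ymp

Derivation:
Chunk 1: stream[0..1]='2' size=0x2=2, data at stream[3..5]='5r' -> body[0..2], body so far='5r'
Chunk 2: stream[7..8]='2' size=0x2=2, data at stream[10..12]='07' -> body[2..4], body so far='5r07'
Chunk 3: stream[14..15]='4' size=0x4=4, data at stream[17..21]='7ymp' -> body[4..8], body so far='5r077ymp'
Chunk 4: stream[23..24]='0' size=0 (terminator). Final body='5r077ymp' (8 bytes)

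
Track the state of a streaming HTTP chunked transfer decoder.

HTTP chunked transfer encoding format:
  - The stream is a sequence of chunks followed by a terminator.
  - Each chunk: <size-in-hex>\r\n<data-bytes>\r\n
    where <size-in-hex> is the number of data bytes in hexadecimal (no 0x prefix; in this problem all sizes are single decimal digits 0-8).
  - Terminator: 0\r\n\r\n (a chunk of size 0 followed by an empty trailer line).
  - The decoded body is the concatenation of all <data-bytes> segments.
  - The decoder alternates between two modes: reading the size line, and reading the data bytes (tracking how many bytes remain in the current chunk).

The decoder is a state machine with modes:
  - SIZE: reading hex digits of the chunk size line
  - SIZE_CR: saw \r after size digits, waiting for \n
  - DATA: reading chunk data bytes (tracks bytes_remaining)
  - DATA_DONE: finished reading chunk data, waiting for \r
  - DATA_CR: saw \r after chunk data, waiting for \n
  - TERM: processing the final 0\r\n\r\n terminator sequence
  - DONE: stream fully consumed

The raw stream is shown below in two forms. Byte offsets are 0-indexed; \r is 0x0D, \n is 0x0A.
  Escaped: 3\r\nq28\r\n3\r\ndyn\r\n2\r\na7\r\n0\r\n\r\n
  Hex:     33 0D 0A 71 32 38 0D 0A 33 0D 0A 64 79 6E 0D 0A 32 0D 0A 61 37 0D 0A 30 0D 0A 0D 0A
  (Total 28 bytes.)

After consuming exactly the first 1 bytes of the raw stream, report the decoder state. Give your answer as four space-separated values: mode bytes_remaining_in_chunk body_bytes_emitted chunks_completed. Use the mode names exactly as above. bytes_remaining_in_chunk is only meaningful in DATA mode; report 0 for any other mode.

Byte 0 = '3': mode=SIZE remaining=0 emitted=0 chunks_done=0

Answer: SIZE 0 0 0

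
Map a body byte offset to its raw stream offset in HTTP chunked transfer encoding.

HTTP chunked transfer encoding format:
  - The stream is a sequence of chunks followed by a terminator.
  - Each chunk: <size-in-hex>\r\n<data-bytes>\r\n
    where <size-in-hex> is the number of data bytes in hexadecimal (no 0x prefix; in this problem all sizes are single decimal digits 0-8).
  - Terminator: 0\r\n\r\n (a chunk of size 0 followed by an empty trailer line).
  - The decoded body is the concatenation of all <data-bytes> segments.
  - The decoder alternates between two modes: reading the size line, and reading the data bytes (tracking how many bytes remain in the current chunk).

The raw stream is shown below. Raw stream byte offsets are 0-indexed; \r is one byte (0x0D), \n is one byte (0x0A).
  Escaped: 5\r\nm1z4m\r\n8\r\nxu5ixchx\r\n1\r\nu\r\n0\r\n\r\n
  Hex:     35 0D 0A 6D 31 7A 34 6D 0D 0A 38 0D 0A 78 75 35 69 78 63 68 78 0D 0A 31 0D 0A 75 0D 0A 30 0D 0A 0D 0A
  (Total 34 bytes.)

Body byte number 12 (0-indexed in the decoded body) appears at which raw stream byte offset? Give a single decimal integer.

Answer: 20

Derivation:
Chunk 1: stream[0..1]='5' size=0x5=5, data at stream[3..8]='m1z4m' -> body[0..5], body so far='m1z4m'
Chunk 2: stream[10..11]='8' size=0x8=8, data at stream[13..21]='xu5ixchx' -> body[5..13], body so far='m1z4mxu5ixchx'
Chunk 3: stream[23..24]='1' size=0x1=1, data at stream[26..27]='u' -> body[13..14], body so far='m1z4mxu5ixchxu'
Chunk 4: stream[29..30]='0' size=0 (terminator). Final body='m1z4mxu5ixchxu' (14 bytes)
Body byte 12 at stream offset 20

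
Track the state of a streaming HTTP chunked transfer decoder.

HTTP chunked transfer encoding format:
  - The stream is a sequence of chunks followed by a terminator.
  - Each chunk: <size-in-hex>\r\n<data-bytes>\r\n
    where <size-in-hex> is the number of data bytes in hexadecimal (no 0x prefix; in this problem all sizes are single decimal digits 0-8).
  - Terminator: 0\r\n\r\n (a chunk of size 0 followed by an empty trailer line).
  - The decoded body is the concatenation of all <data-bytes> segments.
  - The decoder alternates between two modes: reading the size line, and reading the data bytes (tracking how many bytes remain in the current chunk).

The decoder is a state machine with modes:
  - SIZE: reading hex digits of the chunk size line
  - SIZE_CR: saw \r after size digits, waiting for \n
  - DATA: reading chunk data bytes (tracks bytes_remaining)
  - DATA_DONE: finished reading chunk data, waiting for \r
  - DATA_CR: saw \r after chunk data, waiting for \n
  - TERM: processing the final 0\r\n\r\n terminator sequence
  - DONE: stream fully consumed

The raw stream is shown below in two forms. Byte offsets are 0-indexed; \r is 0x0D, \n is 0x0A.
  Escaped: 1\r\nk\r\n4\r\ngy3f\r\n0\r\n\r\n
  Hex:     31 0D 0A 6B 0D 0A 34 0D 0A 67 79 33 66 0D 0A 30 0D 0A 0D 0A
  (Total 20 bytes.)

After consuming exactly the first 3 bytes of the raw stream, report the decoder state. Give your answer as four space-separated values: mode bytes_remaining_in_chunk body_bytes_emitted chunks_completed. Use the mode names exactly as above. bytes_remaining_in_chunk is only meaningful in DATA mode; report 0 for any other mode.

Answer: DATA 1 0 0

Derivation:
Byte 0 = '1': mode=SIZE remaining=0 emitted=0 chunks_done=0
Byte 1 = 0x0D: mode=SIZE_CR remaining=0 emitted=0 chunks_done=0
Byte 2 = 0x0A: mode=DATA remaining=1 emitted=0 chunks_done=0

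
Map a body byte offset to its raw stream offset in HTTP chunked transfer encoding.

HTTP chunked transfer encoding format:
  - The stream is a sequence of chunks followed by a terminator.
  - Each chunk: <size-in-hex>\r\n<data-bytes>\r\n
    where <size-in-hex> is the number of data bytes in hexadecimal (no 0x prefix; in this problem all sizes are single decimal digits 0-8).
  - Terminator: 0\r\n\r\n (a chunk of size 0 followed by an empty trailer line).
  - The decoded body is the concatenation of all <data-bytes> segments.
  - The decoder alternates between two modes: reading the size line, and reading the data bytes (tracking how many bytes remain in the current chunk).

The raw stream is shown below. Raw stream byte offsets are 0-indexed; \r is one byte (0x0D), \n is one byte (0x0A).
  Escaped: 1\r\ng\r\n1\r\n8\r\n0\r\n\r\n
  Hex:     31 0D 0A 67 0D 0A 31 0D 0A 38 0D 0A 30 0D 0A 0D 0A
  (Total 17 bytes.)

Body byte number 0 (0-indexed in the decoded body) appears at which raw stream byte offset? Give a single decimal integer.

Chunk 1: stream[0..1]='1' size=0x1=1, data at stream[3..4]='g' -> body[0..1], body so far='g'
Chunk 2: stream[6..7]='1' size=0x1=1, data at stream[9..10]='8' -> body[1..2], body so far='g8'
Chunk 3: stream[12..13]='0' size=0 (terminator). Final body='g8' (2 bytes)
Body byte 0 at stream offset 3

Answer: 3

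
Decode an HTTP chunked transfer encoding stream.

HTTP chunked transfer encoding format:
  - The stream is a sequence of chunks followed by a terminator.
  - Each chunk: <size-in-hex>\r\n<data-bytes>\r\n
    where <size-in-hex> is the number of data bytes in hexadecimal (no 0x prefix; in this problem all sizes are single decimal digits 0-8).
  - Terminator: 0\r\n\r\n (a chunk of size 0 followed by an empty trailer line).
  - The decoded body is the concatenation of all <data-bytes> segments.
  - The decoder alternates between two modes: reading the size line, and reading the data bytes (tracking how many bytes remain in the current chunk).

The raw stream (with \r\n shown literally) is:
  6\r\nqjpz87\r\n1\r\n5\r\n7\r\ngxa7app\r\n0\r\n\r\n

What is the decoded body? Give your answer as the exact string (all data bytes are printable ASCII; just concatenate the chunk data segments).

Chunk 1: stream[0..1]='6' size=0x6=6, data at stream[3..9]='qjpz87' -> body[0..6], body so far='qjpz87'
Chunk 2: stream[11..12]='1' size=0x1=1, data at stream[14..15]='5' -> body[6..7], body so far='qjpz875'
Chunk 3: stream[17..18]='7' size=0x7=7, data at stream[20..27]='gxa7app' -> body[7..14], body so far='qjpz875gxa7app'
Chunk 4: stream[29..30]='0' size=0 (terminator). Final body='qjpz875gxa7app' (14 bytes)

Answer: qjpz875gxa7app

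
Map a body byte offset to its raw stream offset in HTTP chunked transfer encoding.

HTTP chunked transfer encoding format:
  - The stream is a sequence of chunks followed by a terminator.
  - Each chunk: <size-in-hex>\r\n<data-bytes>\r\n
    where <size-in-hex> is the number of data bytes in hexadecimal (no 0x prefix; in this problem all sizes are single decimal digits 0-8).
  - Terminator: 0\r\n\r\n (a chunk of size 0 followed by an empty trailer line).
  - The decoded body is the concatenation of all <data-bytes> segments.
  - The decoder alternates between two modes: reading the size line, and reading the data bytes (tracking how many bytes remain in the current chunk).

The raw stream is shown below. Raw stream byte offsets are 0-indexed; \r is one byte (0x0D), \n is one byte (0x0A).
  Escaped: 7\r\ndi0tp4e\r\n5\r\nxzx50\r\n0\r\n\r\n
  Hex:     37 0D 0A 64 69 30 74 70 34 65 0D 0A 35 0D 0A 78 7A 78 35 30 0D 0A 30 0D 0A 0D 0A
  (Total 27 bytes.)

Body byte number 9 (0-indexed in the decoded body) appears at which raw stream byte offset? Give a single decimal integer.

Chunk 1: stream[0..1]='7' size=0x7=7, data at stream[3..10]='di0tp4e' -> body[0..7], body so far='di0tp4e'
Chunk 2: stream[12..13]='5' size=0x5=5, data at stream[15..20]='xzx50' -> body[7..12], body so far='di0tp4exzx50'
Chunk 3: stream[22..23]='0' size=0 (terminator). Final body='di0tp4exzx50' (12 bytes)
Body byte 9 at stream offset 17

Answer: 17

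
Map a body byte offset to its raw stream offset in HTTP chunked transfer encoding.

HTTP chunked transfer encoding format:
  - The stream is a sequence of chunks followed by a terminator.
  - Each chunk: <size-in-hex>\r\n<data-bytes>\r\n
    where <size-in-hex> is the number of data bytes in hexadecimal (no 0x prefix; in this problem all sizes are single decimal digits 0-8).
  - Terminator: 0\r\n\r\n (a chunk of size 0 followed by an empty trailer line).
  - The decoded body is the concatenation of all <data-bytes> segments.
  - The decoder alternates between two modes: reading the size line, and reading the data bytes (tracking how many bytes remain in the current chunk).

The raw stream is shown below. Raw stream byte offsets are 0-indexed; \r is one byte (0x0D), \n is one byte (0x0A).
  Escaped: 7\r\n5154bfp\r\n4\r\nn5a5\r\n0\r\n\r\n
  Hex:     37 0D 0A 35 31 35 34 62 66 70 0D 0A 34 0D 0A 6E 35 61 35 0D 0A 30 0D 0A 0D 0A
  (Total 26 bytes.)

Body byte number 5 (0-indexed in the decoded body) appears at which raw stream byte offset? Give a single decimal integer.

Answer: 8

Derivation:
Chunk 1: stream[0..1]='7' size=0x7=7, data at stream[3..10]='5154bfp' -> body[0..7], body so far='5154bfp'
Chunk 2: stream[12..13]='4' size=0x4=4, data at stream[15..19]='n5a5' -> body[7..11], body so far='5154bfpn5a5'
Chunk 3: stream[21..22]='0' size=0 (terminator). Final body='5154bfpn5a5' (11 bytes)
Body byte 5 at stream offset 8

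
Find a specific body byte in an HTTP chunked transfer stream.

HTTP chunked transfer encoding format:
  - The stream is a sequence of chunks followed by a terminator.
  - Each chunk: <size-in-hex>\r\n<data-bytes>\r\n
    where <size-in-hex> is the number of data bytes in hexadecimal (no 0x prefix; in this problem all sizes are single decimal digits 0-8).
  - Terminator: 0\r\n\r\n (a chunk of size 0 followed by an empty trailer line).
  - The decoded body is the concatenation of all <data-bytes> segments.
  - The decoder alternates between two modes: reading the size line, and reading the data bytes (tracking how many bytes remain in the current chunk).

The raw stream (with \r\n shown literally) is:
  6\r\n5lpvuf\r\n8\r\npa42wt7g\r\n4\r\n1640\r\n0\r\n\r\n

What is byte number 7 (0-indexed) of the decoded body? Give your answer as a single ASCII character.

Answer: a

Derivation:
Chunk 1: stream[0..1]='6' size=0x6=6, data at stream[3..9]='5lpvuf' -> body[0..6], body so far='5lpvuf'
Chunk 2: stream[11..12]='8' size=0x8=8, data at stream[14..22]='pa42wt7g' -> body[6..14], body so far='5lpvufpa42wt7g'
Chunk 3: stream[24..25]='4' size=0x4=4, data at stream[27..31]='1640' -> body[14..18], body so far='5lpvufpa42wt7g1640'
Chunk 4: stream[33..34]='0' size=0 (terminator). Final body='5lpvufpa42wt7g1640' (18 bytes)
Body byte 7 = 'a'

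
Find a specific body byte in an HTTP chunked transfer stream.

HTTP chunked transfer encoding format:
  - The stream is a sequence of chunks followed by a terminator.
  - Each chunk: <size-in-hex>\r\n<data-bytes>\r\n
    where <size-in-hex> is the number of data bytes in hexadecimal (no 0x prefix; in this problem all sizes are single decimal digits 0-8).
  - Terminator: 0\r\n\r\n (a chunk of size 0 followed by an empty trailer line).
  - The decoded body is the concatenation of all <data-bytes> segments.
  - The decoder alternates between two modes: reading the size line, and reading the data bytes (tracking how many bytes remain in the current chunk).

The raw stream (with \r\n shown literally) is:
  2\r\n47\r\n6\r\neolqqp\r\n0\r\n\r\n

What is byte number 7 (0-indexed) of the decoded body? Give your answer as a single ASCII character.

Answer: p

Derivation:
Chunk 1: stream[0..1]='2' size=0x2=2, data at stream[3..5]='47' -> body[0..2], body so far='47'
Chunk 2: stream[7..8]='6' size=0x6=6, data at stream[10..16]='eolqqp' -> body[2..8], body so far='47eolqqp'
Chunk 3: stream[18..19]='0' size=0 (terminator). Final body='47eolqqp' (8 bytes)
Body byte 7 = 'p'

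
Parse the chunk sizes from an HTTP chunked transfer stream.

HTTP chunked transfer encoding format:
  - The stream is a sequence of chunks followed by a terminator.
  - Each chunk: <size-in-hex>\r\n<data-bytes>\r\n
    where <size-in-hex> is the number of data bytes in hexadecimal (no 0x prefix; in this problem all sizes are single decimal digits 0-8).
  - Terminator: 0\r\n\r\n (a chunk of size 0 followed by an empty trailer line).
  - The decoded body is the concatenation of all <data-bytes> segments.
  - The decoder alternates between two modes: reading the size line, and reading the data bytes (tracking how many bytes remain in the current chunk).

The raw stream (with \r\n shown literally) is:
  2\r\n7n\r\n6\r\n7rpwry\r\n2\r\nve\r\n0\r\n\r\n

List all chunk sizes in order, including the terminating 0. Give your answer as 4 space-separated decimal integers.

Chunk 1: stream[0..1]='2' size=0x2=2, data at stream[3..5]='7n' -> body[0..2], body so far='7n'
Chunk 2: stream[7..8]='6' size=0x6=6, data at stream[10..16]='7rpwry' -> body[2..8], body so far='7n7rpwry'
Chunk 3: stream[18..19]='2' size=0x2=2, data at stream[21..23]='ve' -> body[8..10], body so far='7n7rpwryve'
Chunk 4: stream[25..26]='0' size=0 (terminator). Final body='7n7rpwryve' (10 bytes)

Answer: 2 6 2 0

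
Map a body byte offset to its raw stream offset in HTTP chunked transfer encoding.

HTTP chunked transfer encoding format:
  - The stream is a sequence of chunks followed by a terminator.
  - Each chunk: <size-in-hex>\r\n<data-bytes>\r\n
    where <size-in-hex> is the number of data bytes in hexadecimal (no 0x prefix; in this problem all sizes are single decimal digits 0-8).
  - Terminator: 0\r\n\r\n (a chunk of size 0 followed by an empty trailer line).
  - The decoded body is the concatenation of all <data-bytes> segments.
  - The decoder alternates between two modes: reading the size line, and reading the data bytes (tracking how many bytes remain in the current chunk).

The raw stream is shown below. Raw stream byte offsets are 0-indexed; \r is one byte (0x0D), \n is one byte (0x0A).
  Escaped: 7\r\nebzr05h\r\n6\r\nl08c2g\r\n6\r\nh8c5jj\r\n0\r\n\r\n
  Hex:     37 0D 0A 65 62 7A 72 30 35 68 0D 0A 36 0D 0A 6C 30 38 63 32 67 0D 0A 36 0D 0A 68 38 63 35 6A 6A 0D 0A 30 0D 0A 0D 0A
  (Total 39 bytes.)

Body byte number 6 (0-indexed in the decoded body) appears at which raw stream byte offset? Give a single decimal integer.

Chunk 1: stream[0..1]='7' size=0x7=7, data at stream[3..10]='ebzr05h' -> body[0..7], body so far='ebzr05h'
Chunk 2: stream[12..13]='6' size=0x6=6, data at stream[15..21]='l08c2g' -> body[7..13], body so far='ebzr05hl08c2g'
Chunk 3: stream[23..24]='6' size=0x6=6, data at stream[26..32]='h8c5jj' -> body[13..19], body so far='ebzr05hl08c2gh8c5jj'
Chunk 4: stream[34..35]='0' size=0 (terminator). Final body='ebzr05hl08c2gh8c5jj' (19 bytes)
Body byte 6 at stream offset 9

Answer: 9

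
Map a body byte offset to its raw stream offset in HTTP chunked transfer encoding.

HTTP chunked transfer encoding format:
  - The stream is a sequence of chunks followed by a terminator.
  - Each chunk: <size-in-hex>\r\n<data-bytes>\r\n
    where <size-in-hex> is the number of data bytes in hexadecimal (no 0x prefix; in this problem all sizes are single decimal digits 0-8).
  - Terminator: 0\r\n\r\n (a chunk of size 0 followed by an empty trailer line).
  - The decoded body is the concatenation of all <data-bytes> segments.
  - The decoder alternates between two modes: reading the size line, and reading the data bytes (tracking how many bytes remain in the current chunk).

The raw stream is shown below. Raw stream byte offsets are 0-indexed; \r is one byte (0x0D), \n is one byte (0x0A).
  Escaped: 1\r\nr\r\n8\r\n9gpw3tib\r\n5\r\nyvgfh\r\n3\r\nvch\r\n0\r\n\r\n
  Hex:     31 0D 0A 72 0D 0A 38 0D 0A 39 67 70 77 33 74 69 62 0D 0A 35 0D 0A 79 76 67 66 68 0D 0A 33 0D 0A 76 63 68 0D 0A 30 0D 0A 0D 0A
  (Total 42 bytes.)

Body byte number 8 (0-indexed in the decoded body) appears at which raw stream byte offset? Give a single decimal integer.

Chunk 1: stream[0..1]='1' size=0x1=1, data at stream[3..4]='r' -> body[0..1], body so far='r'
Chunk 2: stream[6..7]='8' size=0x8=8, data at stream[9..17]='9gpw3tib' -> body[1..9], body so far='r9gpw3tib'
Chunk 3: stream[19..20]='5' size=0x5=5, data at stream[22..27]='yvgfh' -> body[9..14], body so far='r9gpw3tibyvgfh'
Chunk 4: stream[29..30]='3' size=0x3=3, data at stream[32..35]='vch' -> body[14..17], body so far='r9gpw3tibyvgfhvch'
Chunk 5: stream[37..38]='0' size=0 (terminator). Final body='r9gpw3tibyvgfhvch' (17 bytes)
Body byte 8 at stream offset 16

Answer: 16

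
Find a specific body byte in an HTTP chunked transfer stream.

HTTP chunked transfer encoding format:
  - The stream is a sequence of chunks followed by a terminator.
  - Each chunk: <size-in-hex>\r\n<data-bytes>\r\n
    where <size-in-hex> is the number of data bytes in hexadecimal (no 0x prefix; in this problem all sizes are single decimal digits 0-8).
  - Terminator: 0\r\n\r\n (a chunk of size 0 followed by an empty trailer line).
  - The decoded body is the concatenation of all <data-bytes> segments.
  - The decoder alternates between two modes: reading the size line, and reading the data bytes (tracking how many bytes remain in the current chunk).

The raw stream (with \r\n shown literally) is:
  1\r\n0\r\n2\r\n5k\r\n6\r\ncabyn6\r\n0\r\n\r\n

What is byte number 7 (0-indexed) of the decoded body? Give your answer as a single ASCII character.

Answer: n

Derivation:
Chunk 1: stream[0..1]='1' size=0x1=1, data at stream[3..4]='0' -> body[0..1], body so far='0'
Chunk 2: stream[6..7]='2' size=0x2=2, data at stream[9..11]='5k' -> body[1..3], body so far='05k'
Chunk 3: stream[13..14]='6' size=0x6=6, data at stream[16..22]='cabyn6' -> body[3..9], body so far='05kcabyn6'
Chunk 4: stream[24..25]='0' size=0 (terminator). Final body='05kcabyn6' (9 bytes)
Body byte 7 = 'n'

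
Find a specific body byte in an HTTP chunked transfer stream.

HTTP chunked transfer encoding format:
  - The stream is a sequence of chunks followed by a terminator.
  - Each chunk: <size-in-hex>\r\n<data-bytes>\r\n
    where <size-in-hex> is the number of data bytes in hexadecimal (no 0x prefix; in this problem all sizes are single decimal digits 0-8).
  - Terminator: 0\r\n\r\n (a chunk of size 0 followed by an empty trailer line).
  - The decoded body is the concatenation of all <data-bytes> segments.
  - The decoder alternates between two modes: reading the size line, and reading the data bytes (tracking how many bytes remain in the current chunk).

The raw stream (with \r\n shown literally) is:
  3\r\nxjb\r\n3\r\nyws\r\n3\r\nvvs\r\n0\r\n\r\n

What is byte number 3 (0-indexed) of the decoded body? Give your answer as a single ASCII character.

Answer: y

Derivation:
Chunk 1: stream[0..1]='3' size=0x3=3, data at stream[3..6]='xjb' -> body[0..3], body so far='xjb'
Chunk 2: stream[8..9]='3' size=0x3=3, data at stream[11..14]='yws' -> body[3..6], body so far='xjbyws'
Chunk 3: stream[16..17]='3' size=0x3=3, data at stream[19..22]='vvs' -> body[6..9], body so far='xjbywsvvs'
Chunk 4: stream[24..25]='0' size=0 (terminator). Final body='xjbywsvvs' (9 bytes)
Body byte 3 = 'y'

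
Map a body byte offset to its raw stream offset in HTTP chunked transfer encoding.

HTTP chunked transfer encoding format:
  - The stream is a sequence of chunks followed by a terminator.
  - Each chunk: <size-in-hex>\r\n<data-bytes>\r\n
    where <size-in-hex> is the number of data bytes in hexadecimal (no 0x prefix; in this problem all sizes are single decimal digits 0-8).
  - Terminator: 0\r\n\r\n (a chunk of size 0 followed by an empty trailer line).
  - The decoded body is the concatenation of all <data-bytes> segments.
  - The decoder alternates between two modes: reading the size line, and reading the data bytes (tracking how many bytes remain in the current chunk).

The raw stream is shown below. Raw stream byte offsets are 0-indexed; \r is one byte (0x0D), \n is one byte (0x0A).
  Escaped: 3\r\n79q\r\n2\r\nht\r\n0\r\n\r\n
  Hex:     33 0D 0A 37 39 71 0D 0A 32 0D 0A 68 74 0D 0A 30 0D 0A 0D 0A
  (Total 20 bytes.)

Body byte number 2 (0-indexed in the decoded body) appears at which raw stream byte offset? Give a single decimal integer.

Chunk 1: stream[0..1]='3' size=0x3=3, data at stream[3..6]='79q' -> body[0..3], body so far='79q'
Chunk 2: stream[8..9]='2' size=0x2=2, data at stream[11..13]='ht' -> body[3..5], body so far='79qht'
Chunk 3: stream[15..16]='0' size=0 (terminator). Final body='79qht' (5 bytes)
Body byte 2 at stream offset 5

Answer: 5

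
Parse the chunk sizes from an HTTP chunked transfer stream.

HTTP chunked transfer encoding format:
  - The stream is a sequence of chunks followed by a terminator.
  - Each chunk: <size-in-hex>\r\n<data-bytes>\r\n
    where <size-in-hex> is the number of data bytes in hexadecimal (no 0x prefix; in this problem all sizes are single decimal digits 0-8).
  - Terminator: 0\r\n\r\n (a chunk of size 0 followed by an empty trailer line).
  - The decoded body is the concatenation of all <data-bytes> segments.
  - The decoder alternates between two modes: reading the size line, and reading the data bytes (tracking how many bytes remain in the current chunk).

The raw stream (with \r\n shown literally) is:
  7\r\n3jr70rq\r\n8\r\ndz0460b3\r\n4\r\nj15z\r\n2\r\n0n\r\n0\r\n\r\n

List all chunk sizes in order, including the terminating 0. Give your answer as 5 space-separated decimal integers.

Chunk 1: stream[0..1]='7' size=0x7=7, data at stream[3..10]='3jr70rq' -> body[0..7], body so far='3jr70rq'
Chunk 2: stream[12..13]='8' size=0x8=8, data at stream[15..23]='dz0460b3' -> body[7..15], body so far='3jr70rqdz0460b3'
Chunk 3: stream[25..26]='4' size=0x4=4, data at stream[28..32]='j15z' -> body[15..19], body so far='3jr70rqdz0460b3j15z'
Chunk 4: stream[34..35]='2' size=0x2=2, data at stream[37..39]='0n' -> body[19..21], body so far='3jr70rqdz0460b3j15z0n'
Chunk 5: stream[41..42]='0' size=0 (terminator). Final body='3jr70rqdz0460b3j15z0n' (21 bytes)

Answer: 7 8 4 2 0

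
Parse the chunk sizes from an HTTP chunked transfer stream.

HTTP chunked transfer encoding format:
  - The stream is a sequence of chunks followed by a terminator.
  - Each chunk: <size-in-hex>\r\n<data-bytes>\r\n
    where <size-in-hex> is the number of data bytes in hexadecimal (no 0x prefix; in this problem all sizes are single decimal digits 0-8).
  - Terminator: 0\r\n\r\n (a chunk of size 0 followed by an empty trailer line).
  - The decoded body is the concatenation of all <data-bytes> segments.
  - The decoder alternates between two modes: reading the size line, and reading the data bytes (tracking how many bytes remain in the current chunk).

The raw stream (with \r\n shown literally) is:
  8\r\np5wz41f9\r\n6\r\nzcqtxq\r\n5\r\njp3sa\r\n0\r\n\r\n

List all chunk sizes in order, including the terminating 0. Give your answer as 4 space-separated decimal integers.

Chunk 1: stream[0..1]='8' size=0x8=8, data at stream[3..11]='p5wz41f9' -> body[0..8], body so far='p5wz41f9'
Chunk 2: stream[13..14]='6' size=0x6=6, data at stream[16..22]='zcqtxq' -> body[8..14], body so far='p5wz41f9zcqtxq'
Chunk 3: stream[24..25]='5' size=0x5=5, data at stream[27..32]='jp3sa' -> body[14..19], body so far='p5wz41f9zcqtxqjp3sa'
Chunk 4: stream[34..35]='0' size=0 (terminator). Final body='p5wz41f9zcqtxqjp3sa' (19 bytes)

Answer: 8 6 5 0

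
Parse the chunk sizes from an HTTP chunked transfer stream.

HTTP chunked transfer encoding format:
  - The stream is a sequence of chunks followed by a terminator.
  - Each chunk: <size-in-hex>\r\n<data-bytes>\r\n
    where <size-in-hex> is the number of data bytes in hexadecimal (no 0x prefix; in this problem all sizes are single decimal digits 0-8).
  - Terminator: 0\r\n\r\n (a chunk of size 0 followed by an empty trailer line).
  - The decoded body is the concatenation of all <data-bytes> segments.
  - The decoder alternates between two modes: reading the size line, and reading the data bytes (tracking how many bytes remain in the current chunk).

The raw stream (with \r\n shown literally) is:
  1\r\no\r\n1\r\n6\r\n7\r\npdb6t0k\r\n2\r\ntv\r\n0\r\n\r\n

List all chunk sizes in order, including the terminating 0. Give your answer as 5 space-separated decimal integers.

Answer: 1 1 7 2 0

Derivation:
Chunk 1: stream[0..1]='1' size=0x1=1, data at stream[3..4]='o' -> body[0..1], body so far='o'
Chunk 2: stream[6..7]='1' size=0x1=1, data at stream[9..10]='6' -> body[1..2], body so far='o6'
Chunk 3: stream[12..13]='7' size=0x7=7, data at stream[15..22]='pdb6t0k' -> body[2..9], body so far='o6pdb6t0k'
Chunk 4: stream[24..25]='2' size=0x2=2, data at stream[27..29]='tv' -> body[9..11], body so far='o6pdb6t0ktv'
Chunk 5: stream[31..32]='0' size=0 (terminator). Final body='o6pdb6t0ktv' (11 bytes)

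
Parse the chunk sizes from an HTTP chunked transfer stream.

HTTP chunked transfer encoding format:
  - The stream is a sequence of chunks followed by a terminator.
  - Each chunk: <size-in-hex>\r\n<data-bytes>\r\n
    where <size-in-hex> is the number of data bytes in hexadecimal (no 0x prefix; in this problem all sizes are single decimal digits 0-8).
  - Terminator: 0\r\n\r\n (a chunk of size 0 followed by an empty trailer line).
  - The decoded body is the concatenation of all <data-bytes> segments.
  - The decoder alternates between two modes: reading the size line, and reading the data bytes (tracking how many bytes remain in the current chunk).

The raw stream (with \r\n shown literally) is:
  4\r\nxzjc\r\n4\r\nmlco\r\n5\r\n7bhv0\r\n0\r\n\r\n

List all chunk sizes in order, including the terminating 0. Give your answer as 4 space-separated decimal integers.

Chunk 1: stream[0..1]='4' size=0x4=4, data at stream[3..7]='xzjc' -> body[0..4], body so far='xzjc'
Chunk 2: stream[9..10]='4' size=0x4=4, data at stream[12..16]='mlco' -> body[4..8], body so far='xzjcmlco'
Chunk 3: stream[18..19]='5' size=0x5=5, data at stream[21..26]='7bhv0' -> body[8..13], body so far='xzjcmlco7bhv0'
Chunk 4: stream[28..29]='0' size=0 (terminator). Final body='xzjcmlco7bhv0' (13 bytes)

Answer: 4 4 5 0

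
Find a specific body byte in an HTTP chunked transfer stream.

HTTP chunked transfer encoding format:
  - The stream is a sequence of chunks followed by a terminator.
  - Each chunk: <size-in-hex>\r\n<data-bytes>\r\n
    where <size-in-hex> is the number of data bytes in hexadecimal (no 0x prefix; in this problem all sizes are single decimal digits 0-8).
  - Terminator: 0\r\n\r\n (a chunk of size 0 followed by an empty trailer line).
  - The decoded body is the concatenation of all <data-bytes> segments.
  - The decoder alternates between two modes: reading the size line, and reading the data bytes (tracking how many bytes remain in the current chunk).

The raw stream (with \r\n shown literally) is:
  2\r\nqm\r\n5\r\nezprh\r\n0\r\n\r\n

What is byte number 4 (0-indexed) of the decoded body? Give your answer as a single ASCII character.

Answer: p

Derivation:
Chunk 1: stream[0..1]='2' size=0x2=2, data at stream[3..5]='qm' -> body[0..2], body so far='qm'
Chunk 2: stream[7..8]='5' size=0x5=5, data at stream[10..15]='ezprh' -> body[2..7], body so far='qmezprh'
Chunk 3: stream[17..18]='0' size=0 (terminator). Final body='qmezprh' (7 bytes)
Body byte 4 = 'p'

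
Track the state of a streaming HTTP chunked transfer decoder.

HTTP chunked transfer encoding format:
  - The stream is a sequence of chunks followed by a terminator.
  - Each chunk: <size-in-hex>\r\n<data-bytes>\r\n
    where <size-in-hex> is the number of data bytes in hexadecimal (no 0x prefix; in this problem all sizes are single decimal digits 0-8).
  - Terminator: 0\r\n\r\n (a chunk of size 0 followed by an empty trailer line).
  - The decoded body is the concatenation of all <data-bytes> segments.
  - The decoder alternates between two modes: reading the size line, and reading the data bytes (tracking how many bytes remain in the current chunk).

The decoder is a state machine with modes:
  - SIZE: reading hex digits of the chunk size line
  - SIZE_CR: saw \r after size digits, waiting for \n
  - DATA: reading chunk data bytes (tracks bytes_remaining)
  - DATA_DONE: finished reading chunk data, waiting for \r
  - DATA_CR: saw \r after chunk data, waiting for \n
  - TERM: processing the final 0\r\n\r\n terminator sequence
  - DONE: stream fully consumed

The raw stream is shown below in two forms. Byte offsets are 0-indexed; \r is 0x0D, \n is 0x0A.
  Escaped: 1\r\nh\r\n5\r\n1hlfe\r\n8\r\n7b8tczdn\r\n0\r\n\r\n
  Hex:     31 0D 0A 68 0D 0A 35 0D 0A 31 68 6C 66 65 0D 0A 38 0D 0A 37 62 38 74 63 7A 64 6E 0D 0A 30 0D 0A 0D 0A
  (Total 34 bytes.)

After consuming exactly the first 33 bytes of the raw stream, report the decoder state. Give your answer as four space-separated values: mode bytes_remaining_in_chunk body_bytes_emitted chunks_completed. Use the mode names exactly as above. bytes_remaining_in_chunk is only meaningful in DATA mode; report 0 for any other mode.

Byte 0 = '1': mode=SIZE remaining=0 emitted=0 chunks_done=0
Byte 1 = 0x0D: mode=SIZE_CR remaining=0 emitted=0 chunks_done=0
Byte 2 = 0x0A: mode=DATA remaining=1 emitted=0 chunks_done=0
Byte 3 = 'h': mode=DATA_DONE remaining=0 emitted=1 chunks_done=0
Byte 4 = 0x0D: mode=DATA_CR remaining=0 emitted=1 chunks_done=0
Byte 5 = 0x0A: mode=SIZE remaining=0 emitted=1 chunks_done=1
Byte 6 = '5': mode=SIZE remaining=0 emitted=1 chunks_done=1
Byte 7 = 0x0D: mode=SIZE_CR remaining=0 emitted=1 chunks_done=1
Byte 8 = 0x0A: mode=DATA remaining=5 emitted=1 chunks_done=1
Byte 9 = '1': mode=DATA remaining=4 emitted=2 chunks_done=1
Byte 10 = 'h': mode=DATA remaining=3 emitted=3 chunks_done=1
Byte 11 = 'l': mode=DATA remaining=2 emitted=4 chunks_done=1
Byte 12 = 'f': mode=DATA remaining=1 emitted=5 chunks_done=1
Byte 13 = 'e': mode=DATA_DONE remaining=0 emitted=6 chunks_done=1
Byte 14 = 0x0D: mode=DATA_CR remaining=0 emitted=6 chunks_done=1
Byte 15 = 0x0A: mode=SIZE remaining=0 emitted=6 chunks_done=2
Byte 16 = '8': mode=SIZE remaining=0 emitted=6 chunks_done=2
Byte 17 = 0x0D: mode=SIZE_CR remaining=0 emitted=6 chunks_done=2
Byte 18 = 0x0A: mode=DATA remaining=8 emitted=6 chunks_done=2
Byte 19 = '7': mode=DATA remaining=7 emitted=7 chunks_done=2
Byte 20 = 'b': mode=DATA remaining=6 emitted=8 chunks_done=2
Byte 21 = '8': mode=DATA remaining=5 emitted=9 chunks_done=2
Byte 22 = 't': mode=DATA remaining=4 emitted=10 chunks_done=2
Byte 23 = 'c': mode=DATA remaining=3 emitted=11 chunks_done=2
Byte 24 = 'z': mode=DATA remaining=2 emitted=12 chunks_done=2
Byte 25 = 'd': mode=DATA remaining=1 emitted=13 chunks_done=2
Byte 26 = 'n': mode=DATA_DONE remaining=0 emitted=14 chunks_done=2
Byte 27 = 0x0D: mode=DATA_CR remaining=0 emitted=14 chunks_done=2
Byte 28 = 0x0A: mode=SIZE remaining=0 emitted=14 chunks_done=3
Byte 29 = '0': mode=SIZE remaining=0 emitted=14 chunks_done=3
Byte 30 = 0x0D: mode=SIZE_CR remaining=0 emitted=14 chunks_done=3
Byte 31 = 0x0A: mode=TERM remaining=0 emitted=14 chunks_done=3
Byte 32 = 0x0D: mode=TERM remaining=0 emitted=14 chunks_done=3

Answer: TERM 0 14 3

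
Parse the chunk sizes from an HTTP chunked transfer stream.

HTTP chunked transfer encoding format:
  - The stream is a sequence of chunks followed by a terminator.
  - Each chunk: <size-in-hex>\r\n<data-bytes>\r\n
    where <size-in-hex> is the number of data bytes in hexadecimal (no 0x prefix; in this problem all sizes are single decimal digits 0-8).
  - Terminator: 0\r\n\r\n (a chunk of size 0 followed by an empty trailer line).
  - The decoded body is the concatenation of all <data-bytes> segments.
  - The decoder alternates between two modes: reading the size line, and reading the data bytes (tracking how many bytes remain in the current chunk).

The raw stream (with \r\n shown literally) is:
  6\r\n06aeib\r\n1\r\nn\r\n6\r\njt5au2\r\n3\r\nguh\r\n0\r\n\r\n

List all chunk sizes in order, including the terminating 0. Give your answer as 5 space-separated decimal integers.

Answer: 6 1 6 3 0

Derivation:
Chunk 1: stream[0..1]='6' size=0x6=6, data at stream[3..9]='06aeib' -> body[0..6], body so far='06aeib'
Chunk 2: stream[11..12]='1' size=0x1=1, data at stream[14..15]='n' -> body[6..7], body so far='06aeibn'
Chunk 3: stream[17..18]='6' size=0x6=6, data at stream[20..26]='jt5au2' -> body[7..13], body so far='06aeibnjt5au2'
Chunk 4: stream[28..29]='3' size=0x3=3, data at stream[31..34]='guh' -> body[13..16], body so far='06aeibnjt5au2guh'
Chunk 5: stream[36..37]='0' size=0 (terminator). Final body='06aeibnjt5au2guh' (16 bytes)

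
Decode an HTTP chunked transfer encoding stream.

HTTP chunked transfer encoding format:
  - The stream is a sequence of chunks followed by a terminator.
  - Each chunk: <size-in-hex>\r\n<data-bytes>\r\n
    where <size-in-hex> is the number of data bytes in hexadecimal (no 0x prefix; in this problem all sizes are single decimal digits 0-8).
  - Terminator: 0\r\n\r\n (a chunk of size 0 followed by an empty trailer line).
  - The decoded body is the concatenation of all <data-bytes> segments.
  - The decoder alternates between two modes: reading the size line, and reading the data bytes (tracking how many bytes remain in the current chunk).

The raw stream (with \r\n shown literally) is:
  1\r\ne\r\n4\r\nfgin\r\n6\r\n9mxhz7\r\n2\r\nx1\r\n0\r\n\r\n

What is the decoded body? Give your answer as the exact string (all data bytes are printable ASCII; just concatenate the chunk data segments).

Answer: efgin9mxhz7x1

Derivation:
Chunk 1: stream[0..1]='1' size=0x1=1, data at stream[3..4]='e' -> body[0..1], body so far='e'
Chunk 2: stream[6..7]='4' size=0x4=4, data at stream[9..13]='fgin' -> body[1..5], body so far='efgin'
Chunk 3: stream[15..16]='6' size=0x6=6, data at stream[18..24]='9mxhz7' -> body[5..11], body so far='efgin9mxhz7'
Chunk 4: stream[26..27]='2' size=0x2=2, data at stream[29..31]='x1' -> body[11..13], body so far='efgin9mxhz7x1'
Chunk 5: stream[33..34]='0' size=0 (terminator). Final body='efgin9mxhz7x1' (13 bytes)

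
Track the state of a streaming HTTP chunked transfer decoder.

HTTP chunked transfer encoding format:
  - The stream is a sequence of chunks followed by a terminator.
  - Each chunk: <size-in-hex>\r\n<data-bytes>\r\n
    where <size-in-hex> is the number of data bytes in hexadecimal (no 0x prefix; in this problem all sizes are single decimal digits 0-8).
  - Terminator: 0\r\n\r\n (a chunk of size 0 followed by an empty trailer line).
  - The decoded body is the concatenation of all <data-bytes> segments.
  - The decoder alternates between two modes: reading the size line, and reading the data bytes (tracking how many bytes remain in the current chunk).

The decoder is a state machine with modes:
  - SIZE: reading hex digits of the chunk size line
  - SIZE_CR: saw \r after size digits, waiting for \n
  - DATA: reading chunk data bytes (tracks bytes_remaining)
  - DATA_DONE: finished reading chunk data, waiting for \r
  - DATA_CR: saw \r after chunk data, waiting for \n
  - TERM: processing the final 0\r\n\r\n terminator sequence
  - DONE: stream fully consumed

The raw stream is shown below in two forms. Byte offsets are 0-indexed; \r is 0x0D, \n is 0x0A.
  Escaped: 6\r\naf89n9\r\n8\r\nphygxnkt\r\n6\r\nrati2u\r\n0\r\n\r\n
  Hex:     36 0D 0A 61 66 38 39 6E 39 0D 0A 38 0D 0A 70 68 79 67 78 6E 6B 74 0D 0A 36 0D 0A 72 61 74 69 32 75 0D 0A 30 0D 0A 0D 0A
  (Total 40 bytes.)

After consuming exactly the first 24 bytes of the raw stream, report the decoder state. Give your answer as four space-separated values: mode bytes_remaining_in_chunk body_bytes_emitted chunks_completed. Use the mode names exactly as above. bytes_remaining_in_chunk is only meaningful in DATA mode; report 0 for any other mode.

Answer: SIZE 0 14 2

Derivation:
Byte 0 = '6': mode=SIZE remaining=0 emitted=0 chunks_done=0
Byte 1 = 0x0D: mode=SIZE_CR remaining=0 emitted=0 chunks_done=0
Byte 2 = 0x0A: mode=DATA remaining=6 emitted=0 chunks_done=0
Byte 3 = 'a': mode=DATA remaining=5 emitted=1 chunks_done=0
Byte 4 = 'f': mode=DATA remaining=4 emitted=2 chunks_done=0
Byte 5 = '8': mode=DATA remaining=3 emitted=3 chunks_done=0
Byte 6 = '9': mode=DATA remaining=2 emitted=4 chunks_done=0
Byte 7 = 'n': mode=DATA remaining=1 emitted=5 chunks_done=0
Byte 8 = '9': mode=DATA_DONE remaining=0 emitted=6 chunks_done=0
Byte 9 = 0x0D: mode=DATA_CR remaining=0 emitted=6 chunks_done=0
Byte 10 = 0x0A: mode=SIZE remaining=0 emitted=6 chunks_done=1
Byte 11 = '8': mode=SIZE remaining=0 emitted=6 chunks_done=1
Byte 12 = 0x0D: mode=SIZE_CR remaining=0 emitted=6 chunks_done=1
Byte 13 = 0x0A: mode=DATA remaining=8 emitted=6 chunks_done=1
Byte 14 = 'p': mode=DATA remaining=7 emitted=7 chunks_done=1
Byte 15 = 'h': mode=DATA remaining=6 emitted=8 chunks_done=1
Byte 16 = 'y': mode=DATA remaining=5 emitted=9 chunks_done=1
Byte 17 = 'g': mode=DATA remaining=4 emitted=10 chunks_done=1
Byte 18 = 'x': mode=DATA remaining=3 emitted=11 chunks_done=1
Byte 19 = 'n': mode=DATA remaining=2 emitted=12 chunks_done=1
Byte 20 = 'k': mode=DATA remaining=1 emitted=13 chunks_done=1
Byte 21 = 't': mode=DATA_DONE remaining=0 emitted=14 chunks_done=1
Byte 22 = 0x0D: mode=DATA_CR remaining=0 emitted=14 chunks_done=1
Byte 23 = 0x0A: mode=SIZE remaining=0 emitted=14 chunks_done=2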